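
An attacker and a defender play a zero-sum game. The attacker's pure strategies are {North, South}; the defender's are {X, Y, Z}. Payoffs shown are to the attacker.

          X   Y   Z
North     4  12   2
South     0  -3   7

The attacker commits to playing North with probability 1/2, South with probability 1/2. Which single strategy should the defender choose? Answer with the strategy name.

If the defender plays X, the attacker's expected payoff is (1/2)·4 + (1/2)·0 = 2.
If the defender plays Y, the attacker's expected payoff is (1/2)·12 + (1/2)·(-3) = 9/2.
If the defender plays Z, the attacker's expected payoff is (1/2)·2 + (1/2)·7 = 9/2.
The defender minimizes the attacker's payoff; the smallest is 2, so the best response is X.

X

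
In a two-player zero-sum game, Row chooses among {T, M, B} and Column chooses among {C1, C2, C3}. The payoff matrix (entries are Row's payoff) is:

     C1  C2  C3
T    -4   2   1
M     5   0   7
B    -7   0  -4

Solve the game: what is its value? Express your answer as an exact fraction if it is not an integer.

Row minima: T → -4, M → 0, B → -7; maximin = 0.
Column maxima: C1 → 5, C2 → 2, C3 → 7; minimax = 2.
0 ≠ 2, so there is no saddle point; optimal play is mixed.
B is strictly dominated by T, so Row never plays it.
C3 is strictly dominated by C1 (it gives Row strictly more in every row), so Column never plays it.
On the remaining 2×2 (T, M vs C1, C2):
Let Row play T with probability p. Expected payoff against C1: (-4)p + 5(1−p) = −9p + 5; against C2: 2p + 0(1−p) = 2p.
Setting these equal: −9p + 5 = 2p ⇒ −11p = -5 ⇒ p = 5/11, and the value is (-9)·(5/11) + 5 = 10/11.
For Column: with q = P(C1), equating T's and M's payoffs gives −6q + 2 = 5q ⇒ q = 2/11.

10/11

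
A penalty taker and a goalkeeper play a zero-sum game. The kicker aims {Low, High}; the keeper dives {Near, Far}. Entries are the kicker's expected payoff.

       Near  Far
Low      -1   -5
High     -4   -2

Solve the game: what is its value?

Row minima: Low → -5, High → -4; maximin = -4.
Column maxima: Near → -1, Far → -2; minimax = -2.
-4 ≠ -2, so there is no saddle point; optimal play is mixed.
Let the kicker play Low with probability p. Expected payoff against Near: (-1)p + (-4)(1−p) = 3p − 4; against Far: (-5)p + (-2)(1−p) = −3p − 2.
Setting these equal: 3p − 4 = −3p − 2 ⇒ 6p = 2 ⇒ p = 1/3, and the value is (3)·(1/3) − 4 = -3.
For the keeper: with q = P(Near), equating Low's and High's payoffs gives 4q − 5 = −2q − 2 ⇒ q = 1/2.

-3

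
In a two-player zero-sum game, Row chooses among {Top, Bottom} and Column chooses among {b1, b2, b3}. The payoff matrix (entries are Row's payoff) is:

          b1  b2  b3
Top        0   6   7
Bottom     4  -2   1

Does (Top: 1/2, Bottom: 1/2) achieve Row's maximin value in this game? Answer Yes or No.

Yes

Against b1 this mix gives (1/2)·0 + (1/2)·4 = 2.
Against b2 this mix gives (1/2)·6 + (1/2)·(-2) = 2.
Against b3 this mix gives (1/2)·7 + (1/2)·1 = 4.
All of Column's active replies (b1, b2) yield 2, and no column does worse for Row. The mix makes Column indifferent and guarantees 2, so it is optimal.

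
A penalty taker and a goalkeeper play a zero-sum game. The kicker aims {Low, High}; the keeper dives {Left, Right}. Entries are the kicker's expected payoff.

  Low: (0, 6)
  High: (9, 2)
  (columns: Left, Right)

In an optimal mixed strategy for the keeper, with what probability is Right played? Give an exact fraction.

9/13

Row minima: Low → 0, High → 2; maximin = 2.
Column maxima: Left → 9, Right → 6; minimax = 6.
2 ≠ 6, so there is no saddle point; optimal play is mixed.
Let the kicker play Low with probability p. Expected payoff against Left: 0p + 9(1−p) = −9p + 9; against Right: 6p + 2(1−p) = 4p + 2.
Setting these equal: −9p + 9 = 4p + 2 ⇒ −13p = -7 ⇒ p = 7/13, and the value is (-9)·(7/13) + 9 = 54/13.
For the keeper: with q = P(Left), equating Low's and High's payoffs gives −6q + 6 = 7q + 2 ⇒ q = 4/13.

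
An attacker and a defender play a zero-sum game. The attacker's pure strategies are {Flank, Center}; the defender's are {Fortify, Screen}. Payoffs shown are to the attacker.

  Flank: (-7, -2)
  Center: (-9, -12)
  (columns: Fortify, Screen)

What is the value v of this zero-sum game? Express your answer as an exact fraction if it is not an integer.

Row minima: Flank → -7, Center → -12; maximin = -7.
Column maxima: Fortify → -7, Screen → -2; minimax = -7.
Since maximin = minimax = -7, there is a saddle point and the value is -7.

-7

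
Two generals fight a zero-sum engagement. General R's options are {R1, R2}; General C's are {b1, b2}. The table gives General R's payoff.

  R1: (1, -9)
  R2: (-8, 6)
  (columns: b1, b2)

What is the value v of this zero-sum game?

-11/4

Row minima: R1 → -9, R2 → -8; maximin = -8.
Column maxima: b1 → 1, b2 → 6; minimax = 1.
-8 ≠ 1, so there is no saddle point; optimal play is mixed.
Let General R play R1 with probability p. Expected payoff against b1: 1p + (-8)(1−p) = 9p − 8; against b2: (-9)p + 6(1−p) = −15p + 6.
Setting these equal: 9p − 8 = −15p + 6 ⇒ 24p = 14 ⇒ p = 7/12, and the value is (9)·(7/12) − 8 = -11/4.
For General C: with q = P(b1), equating R1's and R2's payoffs gives 10q − 9 = −14q + 6 ⇒ q = 5/8.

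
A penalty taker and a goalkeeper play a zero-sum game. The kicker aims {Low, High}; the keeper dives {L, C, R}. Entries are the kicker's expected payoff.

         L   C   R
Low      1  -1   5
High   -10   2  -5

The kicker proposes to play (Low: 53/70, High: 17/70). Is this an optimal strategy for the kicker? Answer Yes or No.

Against L this mix gives (53/70)·1 + (17/70)·(-10) = -117/70.
Against C this mix gives (53/70)·(-1) + (17/70)·2 = -19/70.
Against R this mix gives (53/70)·5 + (17/70)·(-5) = 18/7.
The keeper will play L, holding the kicker to -117/70. Shifting weight toward the row that does better against L would raise this floor (the equalizing mix achieves -4/7 against both L and C), so the proposed strategy is not optimal.

No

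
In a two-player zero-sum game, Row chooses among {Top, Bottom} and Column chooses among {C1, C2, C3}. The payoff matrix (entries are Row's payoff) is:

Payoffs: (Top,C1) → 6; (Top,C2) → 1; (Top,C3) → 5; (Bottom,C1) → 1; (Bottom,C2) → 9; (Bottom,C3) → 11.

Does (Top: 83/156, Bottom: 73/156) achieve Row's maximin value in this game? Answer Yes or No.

Against C1 this mix gives (83/156)·6 + (73/156)·1 = 571/156.
Against C2 this mix gives (83/156)·1 + (73/156)·9 = 185/39.
Against C3 this mix gives (83/156)·5 + (73/156)·11 = 203/26.
Column will play C1, holding Row to 571/156. Shifting weight toward the row that does better against C1 would raise this floor (the equalizing mix achieves 53/13 against both C1 and C2), so the proposed strategy is not optimal.

No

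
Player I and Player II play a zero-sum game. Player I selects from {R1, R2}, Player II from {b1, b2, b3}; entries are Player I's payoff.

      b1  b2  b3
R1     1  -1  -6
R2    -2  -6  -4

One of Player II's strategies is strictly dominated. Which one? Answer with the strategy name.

b1

b2 holds Player I's payoff strictly below b1 in every row: -1 < 1, -6 < -2.
So b1 is strictly dominated for Player II.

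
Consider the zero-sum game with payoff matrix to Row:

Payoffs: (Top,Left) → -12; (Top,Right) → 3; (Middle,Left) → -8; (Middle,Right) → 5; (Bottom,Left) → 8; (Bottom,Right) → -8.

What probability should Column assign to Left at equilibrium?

13/29

Row minima: Top → -12, Middle → -8, Bottom → -8; maximin = -8.
Column maxima: Left → 8, Right → 5; minimax = 5.
-8 ≠ 5, so there is no saddle point; optimal play is mixed.
Top is strictly dominated by Middle, so Row never plays it.
On the remaining 2×2 (Middle, Bottom vs Left, Right):
Let Row play Middle with probability p. Expected payoff against Left: (-8)p + 8(1−p) = −16p + 8; against Right: 5p + (-8)(1−p) = 13p − 8.
Setting these equal: −16p + 8 = 13p − 8 ⇒ −29p = -16 ⇒ p = 16/29, and the value is (-16)·(16/29) + 8 = -24/29.
For Column: with q = P(Left), equating Middle's and Bottom's payoffs gives −13q + 5 = 16q − 8 ⇒ q = 13/29.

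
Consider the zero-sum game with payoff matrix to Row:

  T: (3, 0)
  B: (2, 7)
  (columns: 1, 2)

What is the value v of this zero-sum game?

Row minima: T → 0, B → 2; maximin = 2.
Column maxima: 1 → 3, 2 → 7; minimax = 3.
2 ≠ 3, so there is no saddle point; optimal play is mixed.
Let Row play T with probability p. Expected payoff against 1: 3p + 2(1−p) = p + 2; against 2: 0p + 7(1−p) = −7p + 7.
Setting these equal: p + 2 = −7p + 7 ⇒ 8p = 5 ⇒ p = 5/8, and the value is (1)·(5/8) + 2 = 21/8.
For Column: with q = P(1), equating T's and B's payoffs gives 3q = −5q + 7 ⇒ q = 7/8.

21/8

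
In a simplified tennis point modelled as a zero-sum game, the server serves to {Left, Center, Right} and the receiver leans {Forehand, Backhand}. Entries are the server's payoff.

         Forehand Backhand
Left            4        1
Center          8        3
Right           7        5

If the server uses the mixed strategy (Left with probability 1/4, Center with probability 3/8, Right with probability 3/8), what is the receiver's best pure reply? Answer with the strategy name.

If the receiver plays Forehand, the server's expected payoff is (1/4)·4 + (3/8)·8 + (3/8)·7 = 53/8.
If the receiver plays Backhand, the server's expected payoff is (1/4)·1 + (3/8)·3 + (3/8)·5 = 13/4.
The receiver minimizes the server's payoff; the smallest is 13/4, so the best response is Backhand.

Backhand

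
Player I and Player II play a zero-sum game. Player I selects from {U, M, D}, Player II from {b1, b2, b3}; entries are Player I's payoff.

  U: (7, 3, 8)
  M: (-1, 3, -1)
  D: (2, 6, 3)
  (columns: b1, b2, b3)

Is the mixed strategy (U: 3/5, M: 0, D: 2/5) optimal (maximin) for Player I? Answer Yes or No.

No

Against b1 this mix gives (3/5)·7 + (2/5)·2 = 5.
Against b2 this mix gives (3/5)·3 + (2/5)·6 = 21/5.
Against b3 this mix gives (3/5)·8 + (2/5)·3 = 6.
Player II will play b2, holding Player I to 21/5. Shifting weight toward the row that does better against b2 would raise this floor (the equalizing mix achieves 9/2 against both b2 and b1), so the proposed strategy is not optimal.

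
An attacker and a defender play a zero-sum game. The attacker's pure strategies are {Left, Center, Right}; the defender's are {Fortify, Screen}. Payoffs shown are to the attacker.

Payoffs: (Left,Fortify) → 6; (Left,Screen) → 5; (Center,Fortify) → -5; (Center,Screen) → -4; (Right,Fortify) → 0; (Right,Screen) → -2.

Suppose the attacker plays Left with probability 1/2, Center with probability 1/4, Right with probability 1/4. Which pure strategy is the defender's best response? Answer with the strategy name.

Screen

If the defender plays Fortify, the attacker's expected payoff is (1/2)·6 + (1/4)·(-5) + (1/4)·0 = 7/4.
If the defender plays Screen, the attacker's expected payoff is (1/2)·5 + (1/4)·(-4) + (1/4)·(-2) = 1.
The defender minimizes the attacker's payoff; the smallest is 1, so the best response is Screen.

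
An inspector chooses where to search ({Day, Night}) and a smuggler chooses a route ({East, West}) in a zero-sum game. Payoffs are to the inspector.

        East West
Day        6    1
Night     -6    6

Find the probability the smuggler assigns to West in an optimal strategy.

Row minima: Day → 1, Night → -6; maximin = 1.
Column maxima: East → 6, West → 6; minimax = 6.
1 ≠ 6, so there is no saddle point; optimal play is mixed.
Let the inspector play Day with probability p. Expected payoff against East: 6p + (-6)(1−p) = 12p − 6; against West: 1p + 6(1−p) = −5p + 6.
Setting these equal: 12p − 6 = −5p + 6 ⇒ 17p = 12 ⇒ p = 12/17, and the value is (12)·(12/17) − 6 = 42/17.
For the smuggler: with q = P(East), equating Day's and Night's payoffs gives 5q + 1 = −12q + 6 ⇒ q = 5/17.

12/17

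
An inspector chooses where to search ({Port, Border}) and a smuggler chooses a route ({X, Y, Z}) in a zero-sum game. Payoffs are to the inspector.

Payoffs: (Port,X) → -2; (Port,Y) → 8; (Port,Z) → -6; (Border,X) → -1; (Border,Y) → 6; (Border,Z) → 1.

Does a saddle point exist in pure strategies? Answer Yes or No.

Row minima: Port → -6, Border → -1; maximin = -1.
Column maxima: X → -1, Y → 8, Z → 1; minimax = -1.
maximin = minimax = -1, so a saddle point exists.

Yes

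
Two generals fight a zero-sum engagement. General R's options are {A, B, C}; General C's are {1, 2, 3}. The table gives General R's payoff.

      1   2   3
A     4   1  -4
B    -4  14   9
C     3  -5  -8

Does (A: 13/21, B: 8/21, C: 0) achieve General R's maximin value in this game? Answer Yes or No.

Yes

Against 1 this mix gives (13/21)·4 + (8/21)·(-4) = 20/21.
Against 2 this mix gives (13/21)·1 + (8/21)·14 = 125/21.
Against 3 this mix gives (13/21)·(-4) + (8/21)·9 = 20/21.
All of General C's active replies (1, 3) yield 20/21, and no column does worse for General R. The mix makes General C indifferent and guarantees 20/21, so it is optimal.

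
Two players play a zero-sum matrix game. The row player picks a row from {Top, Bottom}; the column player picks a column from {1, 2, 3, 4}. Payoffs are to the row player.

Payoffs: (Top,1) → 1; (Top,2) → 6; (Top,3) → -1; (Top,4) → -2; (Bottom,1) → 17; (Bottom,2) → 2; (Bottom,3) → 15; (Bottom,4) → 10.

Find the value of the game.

Row minima: Top → -2, Bottom → 2; maximin = 2.
Column maxima: 1 → 17, 2 → 6, 3 → 15, 4 → 10; minimax = 6.
2 ≠ 6, so there is no saddle point; optimal play is mixed.
1 is strictly dominated by 3 (it gives the row player strictly more in every row), so the column player never plays it.
3 is strictly dominated by 4 (it gives the row player strictly more in every row), so the column player never plays it.
On the remaining 2×2 (Top, Bottom vs 2, 4):
Let the row player play Top with probability p. Expected payoff against 2: 6p + 2(1−p) = 4p + 2; against 4: (-2)p + 10(1−p) = −12p + 10.
Setting these equal: 4p + 2 = −12p + 10 ⇒ 16p = 8 ⇒ p = 1/2, and the value is (4)·(1/2) + 2 = 4.
For the column player: with q = P(2), equating Top's and Bottom's payoffs gives 8q − 2 = −8q + 10 ⇒ q = 3/4.

4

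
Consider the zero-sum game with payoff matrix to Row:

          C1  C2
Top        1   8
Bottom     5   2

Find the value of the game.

19/5

Row minima: Top → 1, Bottom → 2; maximin = 2.
Column maxima: C1 → 5, C2 → 8; minimax = 5.
2 ≠ 5, so there is no saddle point; optimal play is mixed.
Let Row play Top with probability p. Expected payoff against C1: 1p + 5(1−p) = −4p + 5; against C2: 8p + 2(1−p) = 6p + 2.
Setting these equal: −4p + 5 = 6p + 2 ⇒ −10p = -3 ⇒ p = 3/10, and the value is (-4)·(3/10) + 5 = 19/5.
For Column: with q = P(C1), equating Top's and Bottom's payoffs gives −7q + 8 = 3q + 2 ⇒ q = 3/5.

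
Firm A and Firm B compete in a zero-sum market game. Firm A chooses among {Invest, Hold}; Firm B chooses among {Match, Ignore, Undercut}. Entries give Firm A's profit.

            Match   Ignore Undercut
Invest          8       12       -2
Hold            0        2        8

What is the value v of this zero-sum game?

32/9

Row minima: Invest → -2, Hold → 0; maximin = 0.
Column maxima: Match → 8, Ignore → 12, Undercut → 8; minimax = 8.
0 ≠ 8, so there is no saddle point; optimal play is mixed.
Ignore is strictly dominated by Match (it gives Firm A strictly more in every row), so Firm B never plays it.
On the remaining 2×2 (Invest, Hold vs Match, Undercut):
Let Firm A play Invest with probability p. Expected payoff against Match: 8p + 0(1−p) = 8p; against Undercut: (-2)p + 8(1−p) = −10p + 8.
Setting these equal: 8p = −10p + 8 ⇒ 18p = 8 ⇒ p = 4/9, and the value is (8)·(4/9) = 32/9.
For Firm B: with q = P(Match), equating Invest's and Hold's payoffs gives 10q − 2 = −8q + 8 ⇒ q = 5/9.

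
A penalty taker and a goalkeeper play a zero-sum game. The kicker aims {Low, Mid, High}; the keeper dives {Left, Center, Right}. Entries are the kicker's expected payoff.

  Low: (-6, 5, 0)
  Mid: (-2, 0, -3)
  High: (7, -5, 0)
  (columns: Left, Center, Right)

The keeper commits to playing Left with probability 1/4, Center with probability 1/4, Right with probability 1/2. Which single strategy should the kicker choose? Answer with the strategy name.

High

Expected payoff of Low: (1/4)·(-6) + (1/4)·5 + (1/2)·0 = -1/4.
Expected payoff of Mid: (1/4)·(-2) + (1/4)·0 + (1/2)·(-3) = -2.
Expected payoff of High: (1/4)·7 + (1/4)·(-5) + (1/2)·0 = 1/2.
The largest is 1/2, so the kicker's best response is High.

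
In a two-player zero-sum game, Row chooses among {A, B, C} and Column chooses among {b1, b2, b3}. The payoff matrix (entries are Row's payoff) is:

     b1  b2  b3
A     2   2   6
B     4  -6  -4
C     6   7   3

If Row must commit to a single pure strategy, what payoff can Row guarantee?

3

Row minima: A → 2, B → -6, C → 3.
The best of these is 3.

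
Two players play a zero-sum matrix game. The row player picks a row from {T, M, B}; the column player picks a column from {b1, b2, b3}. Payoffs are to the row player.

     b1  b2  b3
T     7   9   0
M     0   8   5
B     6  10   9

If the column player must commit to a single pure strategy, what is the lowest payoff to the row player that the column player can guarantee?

7

Column maxima: b1 → 7, b2 → 10, b3 → 9.
The smallest of these is 7.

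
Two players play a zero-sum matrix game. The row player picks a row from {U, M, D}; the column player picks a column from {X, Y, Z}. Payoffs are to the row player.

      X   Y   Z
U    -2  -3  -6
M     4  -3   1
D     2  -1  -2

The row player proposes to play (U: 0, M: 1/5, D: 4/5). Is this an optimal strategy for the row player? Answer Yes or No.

Yes

Against X this mix gives (1/5)·4 + (4/5)·2 = 12/5.
Against Y this mix gives (1/5)·(-3) + (4/5)·(-1) = -7/5.
Against Z this mix gives (1/5)·1 + (4/5)·(-2) = -7/5.
All of the column player's active replies (Y, Z) yield -7/5, and no column does worse for the row player. The mix makes the column player indifferent and guarantees -7/5, so it is optimal.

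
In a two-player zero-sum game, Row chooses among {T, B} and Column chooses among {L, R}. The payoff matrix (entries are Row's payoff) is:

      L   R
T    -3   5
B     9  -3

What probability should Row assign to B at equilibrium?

Row minima: T → -3, B → -3; maximin = -3.
Column maxima: L → 9, R → 5; minimax = 5.
-3 ≠ 5, so there is no saddle point; optimal play is mixed.
Let Row play T with probability p. Expected payoff against L: (-3)p + 9(1−p) = −12p + 9; against R: 5p + (-3)(1−p) = 8p − 3.
Setting these equal: −12p + 9 = 8p − 3 ⇒ −20p = -12 ⇒ p = 3/5, and the value is (-12)·(3/5) + 9 = 9/5.
For Column: with q = P(L), equating T's and B's payoffs gives −8q + 5 = 12q − 3 ⇒ q = 2/5.

2/5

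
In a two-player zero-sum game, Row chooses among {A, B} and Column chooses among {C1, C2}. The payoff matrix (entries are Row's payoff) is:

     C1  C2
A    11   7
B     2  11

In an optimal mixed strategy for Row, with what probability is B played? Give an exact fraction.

Row minima: A → 7, B → 2; maximin = 7.
Column maxima: C1 → 11, C2 → 11; minimax = 11.
7 ≠ 11, so there is no saddle point; optimal play is mixed.
Let Row play A with probability p. Expected payoff against C1: 11p + 2(1−p) = 9p + 2; against C2: 7p + 11(1−p) = −4p + 11.
Setting these equal: 9p + 2 = −4p + 11 ⇒ 13p = 9 ⇒ p = 9/13, and the value is (9)·(9/13) + 2 = 107/13.
For Column: with q = P(C1), equating A's and B's payoffs gives 4q + 7 = −9q + 11 ⇒ q = 4/13.

4/13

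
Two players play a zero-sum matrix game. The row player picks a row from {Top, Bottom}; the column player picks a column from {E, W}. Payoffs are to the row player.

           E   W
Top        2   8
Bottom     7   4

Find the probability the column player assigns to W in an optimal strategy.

5/9

Row minima: Top → 2, Bottom → 4; maximin = 4.
Column maxima: E → 7, W → 8; minimax = 7.
4 ≠ 7, so there is no saddle point; optimal play is mixed.
Let the row player play Top with probability p. Expected payoff against E: 2p + 7(1−p) = −5p + 7; against W: 8p + 4(1−p) = 4p + 4.
Setting these equal: −5p + 7 = 4p + 4 ⇒ −9p = -3 ⇒ p = 1/3, and the value is (-5)·(1/3) + 7 = 16/3.
For the column player: with q = P(E), equating Top's and Bottom's payoffs gives −6q + 8 = 3q + 4 ⇒ q = 4/9.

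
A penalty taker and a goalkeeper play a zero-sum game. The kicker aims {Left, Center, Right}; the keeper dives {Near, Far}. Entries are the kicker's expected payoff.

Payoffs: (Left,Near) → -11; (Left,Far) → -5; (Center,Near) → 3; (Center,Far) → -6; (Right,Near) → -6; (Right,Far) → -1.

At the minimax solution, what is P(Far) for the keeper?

Row minima: Left → -11, Center → -6, Right → -6; maximin = -6.
Column maxima: Near → 3, Far → -1; minimax = -1.
-6 ≠ -1, so there is no saddle point; optimal play is mixed.
Left is strictly dominated by Right, so the kicker never plays it.
On the remaining 2×2 (Center, Right vs Near, Far):
Let the kicker play Center with probability p. Expected payoff against Near: 3p + (-6)(1−p) = 9p − 6; against Far: (-6)p + (-1)(1−p) = −5p − 1.
Setting these equal: 9p − 6 = −5p − 1 ⇒ 14p = 5 ⇒ p = 5/14, and the value is (9)·(5/14) − 6 = -39/14.
For the keeper: with q = P(Near), equating Center's and Right's payoffs gives 9q − 6 = −5q − 1 ⇒ q = 5/14.

9/14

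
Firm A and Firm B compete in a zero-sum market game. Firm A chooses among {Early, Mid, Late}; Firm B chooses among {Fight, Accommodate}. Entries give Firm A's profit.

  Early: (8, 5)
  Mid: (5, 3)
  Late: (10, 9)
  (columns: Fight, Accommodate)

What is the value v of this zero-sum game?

Row minima: Early → 5, Mid → 3, Late → 9; maximin = 9.
Column maxima: Fight → 10, Accommodate → 9; minimax = 9.
Since maximin = minimax = 9, there is a saddle point and the value is 9.

9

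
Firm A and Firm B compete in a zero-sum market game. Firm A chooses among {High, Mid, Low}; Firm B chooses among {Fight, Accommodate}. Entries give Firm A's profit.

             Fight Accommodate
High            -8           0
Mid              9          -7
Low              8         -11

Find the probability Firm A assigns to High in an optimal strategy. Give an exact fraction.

Row minima: High → -8, Mid → -7, Low → -11; maximin = -7.
Column maxima: Fight → 9, Accommodate → 0; minimax = 0.
-7 ≠ 0, so there is no saddle point; optimal play is mixed.
Low is strictly dominated by Mid, so Firm A never plays it.
On the remaining 2×2 (High, Mid vs Fight, Accommodate):
Let Firm A play High with probability p. Expected payoff against Fight: (-8)p + 9(1−p) = −17p + 9; against Accommodate: 0p + (-7)(1−p) = 7p − 7.
Setting these equal: −17p + 9 = 7p − 7 ⇒ −24p = -16 ⇒ p = 2/3, and the value is (-17)·(2/3) + 9 = -7/3.
For Firm B: with q = P(Fight), equating High's and Mid's payoffs gives −8q = 16q − 7 ⇒ q = 7/24.

2/3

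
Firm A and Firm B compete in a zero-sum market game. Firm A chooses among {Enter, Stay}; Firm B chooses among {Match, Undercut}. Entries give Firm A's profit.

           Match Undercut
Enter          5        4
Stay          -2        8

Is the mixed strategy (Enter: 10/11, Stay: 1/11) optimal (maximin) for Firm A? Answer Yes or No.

Against Match this mix gives (10/11)·5 + (1/11)·(-2) = 48/11.
Against Undercut this mix gives (10/11)·4 + (1/11)·8 = 48/11.
All of Firm B's active replies (Match, Undercut) yield 48/11, and no column does worse for Firm A. The mix makes Firm B indifferent and guarantees 48/11, so it is optimal.

Yes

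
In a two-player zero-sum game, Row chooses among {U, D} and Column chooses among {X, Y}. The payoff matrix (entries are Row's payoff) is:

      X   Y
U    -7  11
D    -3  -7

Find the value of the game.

Row minima: U → -7, D → -7; maximin = -7.
Column maxima: X → -3, Y → 11; minimax = -3.
-7 ≠ -3, so there is no saddle point; optimal play is mixed.
Let Row play U with probability p. Expected payoff against X: (-7)p + (-3)(1−p) = −4p − 3; against Y: 11p + (-7)(1−p) = 18p − 7.
Setting these equal: −4p − 3 = 18p − 7 ⇒ −22p = -4 ⇒ p = 2/11, and the value is (-4)·(2/11) − 3 = -41/11.
For Column: with q = P(X), equating U's and D's payoffs gives −18q + 11 = 4q − 7 ⇒ q = 9/11.

-41/11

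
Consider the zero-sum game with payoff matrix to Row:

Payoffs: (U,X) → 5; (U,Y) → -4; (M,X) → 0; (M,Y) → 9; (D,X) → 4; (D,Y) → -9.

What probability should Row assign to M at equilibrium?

Row minima: U → -4, M → 0, D → -9; maximin = 0.
Column maxima: X → 5, Y → 9; minimax = 5.
0 ≠ 5, so there is no saddle point; optimal play is mixed.
D is strictly dominated by U, so Row never plays it.
On the remaining 2×2 (U, M vs X, Y):
Let Row play U with probability p. Expected payoff against X: 5p + 0(1−p) = 5p; against Y: (-4)p + 9(1−p) = −13p + 9.
Setting these equal: 5p = −13p + 9 ⇒ 18p = 9 ⇒ p = 1/2, and the value is (5)·(1/2) = 5/2.
For Column: with q = P(X), equating U's and M's payoffs gives 9q − 4 = −9q + 9 ⇒ q = 13/18.

1/2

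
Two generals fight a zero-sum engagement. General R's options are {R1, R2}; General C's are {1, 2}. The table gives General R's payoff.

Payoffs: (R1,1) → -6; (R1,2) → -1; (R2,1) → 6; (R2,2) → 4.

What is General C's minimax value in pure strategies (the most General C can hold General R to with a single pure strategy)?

4

Column maxima: 1 → 6, 2 → 4.
The smallest of these is 4.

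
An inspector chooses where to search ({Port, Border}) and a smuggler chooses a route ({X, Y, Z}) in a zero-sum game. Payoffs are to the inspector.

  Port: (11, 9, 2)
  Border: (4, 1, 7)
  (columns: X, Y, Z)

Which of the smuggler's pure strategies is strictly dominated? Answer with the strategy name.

X

Y holds the inspector's payoff strictly below X in every row: 9 < 11, 1 < 4.
So X is strictly dominated for the smuggler.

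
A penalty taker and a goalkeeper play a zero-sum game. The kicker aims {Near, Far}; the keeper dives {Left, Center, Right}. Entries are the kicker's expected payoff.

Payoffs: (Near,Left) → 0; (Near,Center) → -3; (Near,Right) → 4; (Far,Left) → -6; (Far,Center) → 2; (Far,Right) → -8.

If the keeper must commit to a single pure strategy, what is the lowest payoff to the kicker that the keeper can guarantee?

Column maxima: Left → 0, Center → 2, Right → 4.
The smallest of these is 0.

0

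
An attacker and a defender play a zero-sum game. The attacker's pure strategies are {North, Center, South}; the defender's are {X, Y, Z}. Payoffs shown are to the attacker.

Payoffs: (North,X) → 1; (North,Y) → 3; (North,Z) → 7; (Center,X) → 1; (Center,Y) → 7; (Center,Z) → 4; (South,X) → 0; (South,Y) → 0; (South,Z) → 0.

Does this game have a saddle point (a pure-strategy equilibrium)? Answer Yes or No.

Yes

Row minima: North → 1, Center → 1, South → 0; maximin = 1.
Column maxima: X → 1, Y → 7, Z → 7; minimax = 1.
maximin = minimax = 1, so a saddle point exists.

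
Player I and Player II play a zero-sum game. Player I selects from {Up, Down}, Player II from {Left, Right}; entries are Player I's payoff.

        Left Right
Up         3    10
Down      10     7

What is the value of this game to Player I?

79/10

Row minima: Up → 3, Down → 7; maximin = 7.
Column maxima: Left → 10, Right → 10; minimax = 10.
7 ≠ 10, so there is no saddle point; optimal play is mixed.
Let Player I play Up with probability p. Expected payoff against Left: 3p + 10(1−p) = −7p + 10; against Right: 10p + 7(1−p) = 3p + 7.
Setting these equal: −7p + 10 = 3p + 7 ⇒ −10p = -3 ⇒ p = 3/10, and the value is (-7)·(3/10) + 10 = 79/10.
For Player II: with q = P(Left), equating Up's and Down's payoffs gives −7q + 10 = 3q + 7 ⇒ q = 3/10.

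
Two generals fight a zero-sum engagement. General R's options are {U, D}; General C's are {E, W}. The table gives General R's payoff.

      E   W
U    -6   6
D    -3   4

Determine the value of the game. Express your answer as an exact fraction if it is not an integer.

-3

Row minima: U → -6, D → -3; maximin = -3.
Column maxima: E → -3, W → 6; minimax = -3.
Since maximin = minimax = -3, there is a saddle point and the value is -3.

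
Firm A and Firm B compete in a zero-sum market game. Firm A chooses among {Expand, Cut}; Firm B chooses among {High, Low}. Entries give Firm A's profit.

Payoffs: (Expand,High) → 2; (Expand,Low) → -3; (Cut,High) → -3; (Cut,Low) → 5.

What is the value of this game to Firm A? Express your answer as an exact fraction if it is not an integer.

1/13

Row minima: Expand → -3, Cut → -3; maximin = -3.
Column maxima: High → 2, Low → 5; minimax = 2.
-3 ≠ 2, so there is no saddle point; optimal play is mixed.
Let Firm A play Expand with probability p. Expected payoff against High: 2p + (-3)(1−p) = 5p − 3; against Low: (-3)p + 5(1−p) = −8p + 5.
Setting these equal: 5p − 3 = −8p + 5 ⇒ 13p = 8 ⇒ p = 8/13, and the value is (5)·(8/13) − 3 = 1/13.
For Firm B: with q = P(High), equating Expand's and Cut's payoffs gives 5q − 3 = −8q + 5 ⇒ q = 8/13.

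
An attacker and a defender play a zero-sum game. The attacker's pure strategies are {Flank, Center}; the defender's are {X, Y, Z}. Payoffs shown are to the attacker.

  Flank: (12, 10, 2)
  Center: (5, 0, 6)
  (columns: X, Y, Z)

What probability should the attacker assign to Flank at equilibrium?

Row minima: Flank → 2, Center → 0; maximin = 2.
Column maxima: X → 12, Y → 10, Z → 6; minimax = 6.
2 ≠ 6, so there is no saddle point; optimal play is mixed.
X is strictly dominated by Y (it gives the attacker strictly more in every row), so the defender never plays it.
On the remaining 2×2 (Flank, Center vs Y, Z):
Let the attacker play Flank with probability p. Expected payoff against Y: 10p + 0(1−p) = 10p; against Z: 2p + 6(1−p) = −4p + 6.
Setting these equal: 10p = −4p + 6 ⇒ 14p = 6 ⇒ p = 3/7, and the value is (10)·(3/7) = 30/7.
For the defender: with q = P(Y), equating Flank's and Center's payoffs gives 8q + 2 = −6q + 6 ⇒ q = 2/7.

3/7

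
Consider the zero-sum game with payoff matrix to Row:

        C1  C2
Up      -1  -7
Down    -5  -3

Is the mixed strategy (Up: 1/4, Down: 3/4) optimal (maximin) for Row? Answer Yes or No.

Yes

Against C1 this mix gives (1/4)·(-1) + (3/4)·(-5) = -4.
Against C2 this mix gives (1/4)·(-7) + (3/4)·(-3) = -4.
All of Column's active replies (C1, C2) yield -4, and no column does worse for Row. The mix makes Column indifferent and guarantees -4, so it is optimal.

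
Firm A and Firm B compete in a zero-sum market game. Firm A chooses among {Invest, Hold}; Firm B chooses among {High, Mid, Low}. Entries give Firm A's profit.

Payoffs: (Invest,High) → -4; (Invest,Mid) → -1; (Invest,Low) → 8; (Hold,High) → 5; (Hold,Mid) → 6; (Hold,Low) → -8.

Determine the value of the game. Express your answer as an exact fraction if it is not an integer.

8/25

Row minima: Invest → -4, Hold → -8; maximin = -4.
Column maxima: High → 5, Mid → 6, Low → 8; minimax = 5.
-4 ≠ 5, so there is no saddle point; optimal play is mixed.
Mid is strictly dominated by High (it gives Firm A strictly more in every row), so Firm B never plays it.
On the remaining 2×2 (Invest, Hold vs High, Low):
Let Firm A play Invest with probability p. Expected payoff against High: (-4)p + 5(1−p) = −9p + 5; against Low: 8p + (-8)(1−p) = 16p − 8.
Setting these equal: −9p + 5 = 16p − 8 ⇒ −25p = -13 ⇒ p = 13/25, and the value is (-9)·(13/25) + 5 = 8/25.
For Firm B: with q = P(High), equating Invest's and Hold's payoffs gives −12q + 8 = 13q − 8 ⇒ q = 16/25.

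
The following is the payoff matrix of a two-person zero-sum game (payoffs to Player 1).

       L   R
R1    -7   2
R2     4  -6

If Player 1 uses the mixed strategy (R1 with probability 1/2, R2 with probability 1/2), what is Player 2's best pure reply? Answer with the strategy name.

If Player 2 plays L, Player 1's expected payoff is (1/2)·(-7) + (1/2)·4 = -3/2.
If Player 2 plays R, Player 1's expected payoff is (1/2)·2 + (1/2)·(-6) = -2.
Player 2 minimizes Player 1's payoff; the smallest is -2, so the best response is R.

R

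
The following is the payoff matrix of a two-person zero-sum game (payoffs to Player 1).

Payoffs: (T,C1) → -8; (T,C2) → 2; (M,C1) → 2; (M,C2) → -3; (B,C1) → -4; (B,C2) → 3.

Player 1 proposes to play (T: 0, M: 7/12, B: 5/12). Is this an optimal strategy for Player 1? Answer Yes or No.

Yes

Against C1 this mix gives (7/12)·2 + (5/12)·(-4) = -1/2.
Against C2 this mix gives (7/12)·(-3) + (5/12)·3 = -1/2.
All of Player 2's active replies (C1, C2) yield -1/2, and no column does worse for Player 1. The mix makes Player 2 indifferent and guarantees -1/2, so it is optimal.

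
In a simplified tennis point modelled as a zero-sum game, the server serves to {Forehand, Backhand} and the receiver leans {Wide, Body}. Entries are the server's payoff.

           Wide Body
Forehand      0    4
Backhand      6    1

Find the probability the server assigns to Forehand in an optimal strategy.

5/9

Row minima: Forehand → 0, Backhand → 1; maximin = 1.
Column maxima: Wide → 6, Body → 4; minimax = 4.
1 ≠ 4, so there is no saddle point; optimal play is mixed.
Let the server play Forehand with probability p. Expected payoff against Wide: 0p + 6(1−p) = −6p + 6; against Body: 4p + 1(1−p) = 3p + 1.
Setting these equal: −6p + 6 = 3p + 1 ⇒ −9p = -5 ⇒ p = 5/9, and the value is (-6)·(5/9) + 6 = 8/3.
For the receiver: with q = P(Wide), equating Forehand's and Backhand's payoffs gives −4q + 4 = 5q + 1 ⇒ q = 1/3.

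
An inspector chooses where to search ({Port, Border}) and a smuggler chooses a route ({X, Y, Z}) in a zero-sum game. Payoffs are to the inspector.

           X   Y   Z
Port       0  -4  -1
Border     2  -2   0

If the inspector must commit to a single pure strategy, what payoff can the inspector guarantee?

Row minima: Port → -4, Border → -2.
The best of these is -2.

-2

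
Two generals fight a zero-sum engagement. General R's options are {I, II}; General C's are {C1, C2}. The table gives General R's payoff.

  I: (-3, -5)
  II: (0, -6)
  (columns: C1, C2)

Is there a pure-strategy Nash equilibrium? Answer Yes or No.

Row minima: I → -5, II → -6; maximin = -5.
Column maxima: C1 → 0, C2 → -5; minimax = -5.
maximin = minimax = -5, so a saddle point exists.

Yes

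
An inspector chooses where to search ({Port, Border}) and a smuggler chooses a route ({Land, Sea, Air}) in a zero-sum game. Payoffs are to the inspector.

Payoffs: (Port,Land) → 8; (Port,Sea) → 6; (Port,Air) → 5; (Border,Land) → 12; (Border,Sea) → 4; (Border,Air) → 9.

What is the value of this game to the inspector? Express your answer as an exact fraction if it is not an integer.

Row minima: Port → 5, Border → 4; maximin = 5.
Column maxima: Land → 12, Sea → 6, Air → 9; minimax = 6.
5 ≠ 6, so there is no saddle point; optimal play is mixed.
Land is strictly dominated by Sea (it gives the inspector strictly more in every row), so the smuggler never plays it.
On the remaining 2×2 (Port, Border vs Sea, Air):
Let the inspector play Port with probability p. Expected payoff against Sea: 6p + 4(1−p) = 2p + 4; against Air: 5p + 9(1−p) = −4p + 9.
Setting these equal: 2p + 4 = −4p + 9 ⇒ 6p = 5 ⇒ p = 5/6, and the value is (2)·(5/6) + 4 = 17/3.
For the smuggler: with q = P(Sea), equating Port's and Border's payoffs gives q + 5 = −5q + 9 ⇒ q = 2/3.

17/3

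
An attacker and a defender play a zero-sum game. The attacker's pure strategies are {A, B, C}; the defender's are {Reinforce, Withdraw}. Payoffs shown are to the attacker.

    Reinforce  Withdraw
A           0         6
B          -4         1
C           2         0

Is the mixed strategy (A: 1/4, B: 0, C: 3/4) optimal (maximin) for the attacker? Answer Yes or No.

Yes

Against Reinforce this mix gives (1/4)·0 + (3/4)·2 = 3/2.
Against Withdraw this mix gives (1/4)·6 + (3/4)·0 = 3/2.
All of the defender's active replies (Reinforce, Withdraw) yield 3/2, and no column does worse for the attacker. The mix makes the defender indifferent and guarantees 3/2, so it is optimal.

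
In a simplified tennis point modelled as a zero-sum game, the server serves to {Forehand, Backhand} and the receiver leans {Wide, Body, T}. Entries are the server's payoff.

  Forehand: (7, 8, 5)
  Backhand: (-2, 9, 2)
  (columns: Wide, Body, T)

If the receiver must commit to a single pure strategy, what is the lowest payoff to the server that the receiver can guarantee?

5

Column maxima: Wide → 7, Body → 9, T → 5.
The smallest of these is 5.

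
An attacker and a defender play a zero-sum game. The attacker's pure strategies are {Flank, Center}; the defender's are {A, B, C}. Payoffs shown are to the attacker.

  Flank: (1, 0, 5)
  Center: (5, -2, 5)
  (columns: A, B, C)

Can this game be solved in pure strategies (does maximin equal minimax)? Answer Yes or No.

Yes

Row minima: Flank → 0, Center → -2; maximin = 0.
Column maxima: A → 5, B → 0, C → 5; minimax = 0.
maximin = minimax = 0, so a saddle point exists.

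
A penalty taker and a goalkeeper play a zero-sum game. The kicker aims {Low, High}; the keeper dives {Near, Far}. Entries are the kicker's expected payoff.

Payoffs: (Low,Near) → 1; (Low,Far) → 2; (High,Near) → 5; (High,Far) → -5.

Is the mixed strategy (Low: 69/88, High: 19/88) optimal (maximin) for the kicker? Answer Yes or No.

No

Against Near this mix gives (69/88)·1 + (19/88)·5 = 41/22.
Against Far this mix gives (69/88)·2 + (19/88)·(-5) = 43/88.
The keeper will play Far, holding the kicker to 43/88. Shifting weight toward the row that does better against Far would raise this floor (the equalizing mix achieves 15/11 against both Far and Near), so the proposed strategy is not optimal.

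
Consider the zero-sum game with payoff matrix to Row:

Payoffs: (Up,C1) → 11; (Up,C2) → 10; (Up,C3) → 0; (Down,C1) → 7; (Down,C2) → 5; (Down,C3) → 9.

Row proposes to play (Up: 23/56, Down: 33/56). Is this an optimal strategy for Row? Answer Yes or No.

Against C1 this mix gives (23/56)·11 + (33/56)·7 = 121/14.
Against C2 this mix gives (23/56)·10 + (33/56)·5 = 395/56.
Against C3 this mix gives (23/56)·0 + (33/56)·9 = 297/56.
Column will play C3, holding Row to 297/56. Shifting weight toward the row that does better against C3 would raise this floor (the equalizing mix achieves 45/7 against both C3 and C2), so the proposed strategy is not optimal.

No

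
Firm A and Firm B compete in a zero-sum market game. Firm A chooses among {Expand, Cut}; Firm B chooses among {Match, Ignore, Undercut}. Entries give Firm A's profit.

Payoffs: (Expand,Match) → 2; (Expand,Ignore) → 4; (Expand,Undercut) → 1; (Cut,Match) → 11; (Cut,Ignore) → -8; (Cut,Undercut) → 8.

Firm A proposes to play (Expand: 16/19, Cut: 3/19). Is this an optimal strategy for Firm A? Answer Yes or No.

Against Match this mix gives (16/19)·2 + (3/19)·11 = 65/19.
Against Ignore this mix gives (16/19)·4 + (3/19)·(-8) = 40/19.
Against Undercut this mix gives (16/19)·1 + (3/19)·8 = 40/19.
All of Firm B's active replies (Ignore, Undercut) yield 40/19, and no column does worse for Firm A. The mix makes Firm B indifferent and guarantees 40/19, so it is optimal.

Yes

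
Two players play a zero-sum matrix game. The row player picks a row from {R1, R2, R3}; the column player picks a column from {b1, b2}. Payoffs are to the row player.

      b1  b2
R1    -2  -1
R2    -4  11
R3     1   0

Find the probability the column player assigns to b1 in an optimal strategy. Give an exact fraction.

11/16

Row minima: R1 → -2, R2 → -4, R3 → 0; maximin = 0.
Column maxima: b1 → 1, b2 → 11; minimax = 1.
0 ≠ 1, so there is no saddle point; optimal play is mixed.
R1 is strictly dominated by R3, so the row player never plays it.
On the remaining 2×2 (R2, R3 vs b1, b2):
Let the row player play R2 with probability p. Expected payoff against b1: (-4)p + 1(1−p) = −5p + 1; against b2: 11p + 0(1−p) = 11p.
Setting these equal: −5p + 1 = 11p ⇒ −16p = -1 ⇒ p = 1/16, and the value is (-5)·(1/16) + 1 = 11/16.
For the column player: with q = P(b1), equating R2's and R3's payoffs gives −15q + 11 = q ⇒ q = 11/16.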